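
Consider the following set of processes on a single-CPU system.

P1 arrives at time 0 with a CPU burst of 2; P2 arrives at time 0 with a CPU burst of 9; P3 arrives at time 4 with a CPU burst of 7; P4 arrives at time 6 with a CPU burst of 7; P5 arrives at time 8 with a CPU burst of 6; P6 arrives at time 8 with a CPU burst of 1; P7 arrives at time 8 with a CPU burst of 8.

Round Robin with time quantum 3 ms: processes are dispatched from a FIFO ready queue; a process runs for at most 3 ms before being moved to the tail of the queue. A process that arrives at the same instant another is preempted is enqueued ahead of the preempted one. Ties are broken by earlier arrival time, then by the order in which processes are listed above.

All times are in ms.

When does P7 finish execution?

40

Schedule: | P1 0-2 | P2 2-5 | P3 5-8 | P2 8-11 | P4 11-14 | P5 14-17 | P6 17-18 | P7 18-21 | P3 21-24 | P2 24-27 | P4 27-30 | P5 30-33 | P7 33-36 | P3 36-37 | P4 37-38 | P7 38-40 |
Completion: P1=2  P2=27  P3=37  P4=38  P5=33  P6=18  P7=40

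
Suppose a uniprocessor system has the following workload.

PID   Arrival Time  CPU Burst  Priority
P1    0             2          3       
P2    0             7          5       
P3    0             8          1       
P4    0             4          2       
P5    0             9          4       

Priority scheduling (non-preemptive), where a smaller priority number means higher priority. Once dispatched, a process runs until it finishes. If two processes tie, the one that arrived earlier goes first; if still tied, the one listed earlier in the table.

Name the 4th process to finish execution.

Gantt: | P3 0-8 | P4 8-12 | P1 12-14 | P5 14-23 | P2 23-30 |
Completion: P1=14  P2=30  P3=8  P4=12  P5=23
Finish order: P3 → P4 → P1 → P5 → P2

P5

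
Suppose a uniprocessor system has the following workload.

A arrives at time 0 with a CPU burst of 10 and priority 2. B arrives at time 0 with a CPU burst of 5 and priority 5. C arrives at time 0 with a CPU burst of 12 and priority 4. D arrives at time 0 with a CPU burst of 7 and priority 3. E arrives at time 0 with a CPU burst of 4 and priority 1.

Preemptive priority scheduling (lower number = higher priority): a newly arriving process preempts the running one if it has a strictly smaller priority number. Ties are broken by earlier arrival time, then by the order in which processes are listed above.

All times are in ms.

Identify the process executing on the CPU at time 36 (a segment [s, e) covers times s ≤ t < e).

B

Schedule: | E 0-4 | A 4-14 | D 14-21 | C 21-33 | B 33-38 |
Completion: A=14  B=38  C=33  D=21  E=4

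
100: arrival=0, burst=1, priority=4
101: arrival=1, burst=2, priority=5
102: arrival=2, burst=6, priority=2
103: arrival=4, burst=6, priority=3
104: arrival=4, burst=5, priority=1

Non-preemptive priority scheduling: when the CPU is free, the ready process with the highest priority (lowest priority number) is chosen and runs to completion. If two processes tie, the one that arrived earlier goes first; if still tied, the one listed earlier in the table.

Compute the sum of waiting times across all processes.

16

Timeline: | 100 0-1 | 101 1-3 | 102 3-9 | 104 9-14 | 103 14-20 |
Completion: 100=1  101=3  102=9  103=20  104=14
Turnaround (C−A): 100=1  101=2  102=7  103=16  104=10
Waiting = turnaround − burst: 100=0, 101=0, 102=1, 103=10, 104=5
Total waiting = 0 + 0 + 1 + 10 + 5 = 16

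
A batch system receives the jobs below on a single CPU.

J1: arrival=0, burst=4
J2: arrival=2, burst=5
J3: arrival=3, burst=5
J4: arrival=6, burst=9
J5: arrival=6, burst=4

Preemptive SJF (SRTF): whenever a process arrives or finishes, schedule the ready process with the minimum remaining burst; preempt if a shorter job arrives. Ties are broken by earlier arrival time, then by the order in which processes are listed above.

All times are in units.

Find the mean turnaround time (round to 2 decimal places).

10.80

Gantt: | J1 0-4 | J2 4-9 | J5 9-13 | J3 13-18 | J4 18-27 |
Completion: J1=4  J2=9  J3=18  J4=27  J5=13
Turnaround (C−A): J1=4  J2=7  J3=15  J4=21  J5=7
Turnaround times: J1=4, J2=7, J3=15, J4=21, J5=7
Average turnaround = (4+7+15+21+7) / 5 = 54/5 = 10.80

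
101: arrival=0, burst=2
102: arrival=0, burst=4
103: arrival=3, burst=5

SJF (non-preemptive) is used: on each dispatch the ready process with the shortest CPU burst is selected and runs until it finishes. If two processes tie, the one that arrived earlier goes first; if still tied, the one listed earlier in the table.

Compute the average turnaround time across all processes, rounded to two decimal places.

5.33

Timeline: | 101 0-2 | 102 2-6 | 103 6-11 |
Completion: 101=2  102=6  103=11
Turnaround (C−A): 101=2  102=6  103=8
Turnaround times: 101=2, 102=6, 103=8
Average turnaround = (2+6+8) / 3 = 16/3 = 5.33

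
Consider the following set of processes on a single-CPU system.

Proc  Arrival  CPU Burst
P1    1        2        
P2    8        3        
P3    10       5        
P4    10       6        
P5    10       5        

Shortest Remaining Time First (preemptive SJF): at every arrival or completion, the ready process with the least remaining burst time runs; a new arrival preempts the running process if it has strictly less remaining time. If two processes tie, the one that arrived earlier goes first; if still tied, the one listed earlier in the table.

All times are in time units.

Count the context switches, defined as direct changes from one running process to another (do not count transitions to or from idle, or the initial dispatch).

Gantt: | idle 0-1 | P1 1-3 | idle 3-8 | P2 8-11 | P3 11-16 | P5 16-21 | P4 21-27 |
Completion: P1=3  P2=11  P3=16  P4=27  P5=21

3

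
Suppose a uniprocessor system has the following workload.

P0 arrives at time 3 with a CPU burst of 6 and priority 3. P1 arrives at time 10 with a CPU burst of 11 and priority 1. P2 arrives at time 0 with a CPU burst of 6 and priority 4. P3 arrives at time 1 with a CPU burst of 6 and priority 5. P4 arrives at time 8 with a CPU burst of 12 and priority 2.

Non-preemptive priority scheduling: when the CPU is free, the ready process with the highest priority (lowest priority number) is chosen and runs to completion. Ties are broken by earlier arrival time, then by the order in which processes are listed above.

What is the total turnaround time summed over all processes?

95

Schedule: | P2 0-6 | P0 6-12 | P1 12-23 | P4 23-35 | P3 35-41 |
Completion: P0=12  P1=23  P2=6  P3=41  P4=35
Turnaround (C−A): P0=9  P1=13  P2=6  P3=40  P4=27
Turnaround = completion − arrival: P0=9, P1=13, P2=6, P3=40, P4=27
Total turnaround = 9 + 13 + 6 + 40 + 27 = 95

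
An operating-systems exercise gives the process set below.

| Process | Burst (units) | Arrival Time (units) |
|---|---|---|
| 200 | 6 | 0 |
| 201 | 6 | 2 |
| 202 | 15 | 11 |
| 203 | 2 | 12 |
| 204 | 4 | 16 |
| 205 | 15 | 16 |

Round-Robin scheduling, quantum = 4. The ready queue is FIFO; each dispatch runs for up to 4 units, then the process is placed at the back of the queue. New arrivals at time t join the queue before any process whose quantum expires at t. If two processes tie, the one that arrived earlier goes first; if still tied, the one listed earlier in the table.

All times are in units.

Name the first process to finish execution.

200

Schedule: | 200 0-4 | 201 4-8 | 200 8-10 | 201 10-12 | 202 12-16 | 203 16-18 | 204 18-22 | 205 22-26 | 202 26-30 | 205 30-34 | 202 34-38 | 205 38-42 | 202 42-45 | 205 45-48 |
Completion: 200=10  201=12  202=45  203=18  204=22  205=48
Turnaround (C−A): 200=10  201=10  202=34  203=6  204=6  205=32
Finish order: 200 → 201 → 203 → 204 → 202 → 205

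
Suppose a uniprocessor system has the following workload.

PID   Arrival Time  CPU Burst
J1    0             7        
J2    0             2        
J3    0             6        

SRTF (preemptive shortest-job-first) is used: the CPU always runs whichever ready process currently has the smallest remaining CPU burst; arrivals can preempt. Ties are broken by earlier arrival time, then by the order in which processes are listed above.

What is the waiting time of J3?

Gantt: | J2 0-2 | J3 2-8 | J1 8-15 |
Completion: J1=15  J2=2  J3=8
Turnaround (C−A): J1=15  J2=2  J3=8
Waiting(J3) = turnaround − burst = 8 − 6 = 2

2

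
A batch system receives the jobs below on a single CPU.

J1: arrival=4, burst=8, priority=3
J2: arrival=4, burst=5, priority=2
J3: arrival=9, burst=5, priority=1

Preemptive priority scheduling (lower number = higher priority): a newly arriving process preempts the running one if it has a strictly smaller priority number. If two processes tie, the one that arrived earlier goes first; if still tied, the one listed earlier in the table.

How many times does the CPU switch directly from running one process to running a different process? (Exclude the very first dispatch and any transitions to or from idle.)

2

Timeline: | idle 0-4 | J2 4-9 | J3 9-14 | J1 14-22 |
Completion: J1=22  J2=9  J3=14
Turnaround (C−A): J1=18  J2=5  J3=5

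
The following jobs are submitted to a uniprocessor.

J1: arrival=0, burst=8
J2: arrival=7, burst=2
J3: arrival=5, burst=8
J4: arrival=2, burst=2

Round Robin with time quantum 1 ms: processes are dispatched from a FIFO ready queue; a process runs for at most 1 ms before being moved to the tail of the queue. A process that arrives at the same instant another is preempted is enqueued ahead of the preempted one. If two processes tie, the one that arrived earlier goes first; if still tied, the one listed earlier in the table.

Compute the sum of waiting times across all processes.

19

Schedule: | J1 0-2 | J4 2-3 | J1 3-4 | J4 4-5 | J1 5-6 | J3 6-7 | J1 7-8 | J2 8-9 | J3 9-10 | J1 10-11 | J2 11-12 | J3 12-13 | J1 13-14 | J3 14-15 | J1 15-16 | J3 16-20 |
Completion: J1=16  J2=12  J3=20  J4=5
Waiting = turnaround − burst: J1=8, J2=3, J3=7, J4=1
Total waiting = 8 + 3 + 7 + 1 = 19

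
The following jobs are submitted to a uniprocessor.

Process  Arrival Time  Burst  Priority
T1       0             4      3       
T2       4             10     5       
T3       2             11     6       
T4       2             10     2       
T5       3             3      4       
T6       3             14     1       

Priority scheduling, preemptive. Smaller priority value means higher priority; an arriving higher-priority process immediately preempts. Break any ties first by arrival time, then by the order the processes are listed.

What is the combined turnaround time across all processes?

181

Timeline: | T1 0-2 | T4 2-3 | T6 3-17 | T4 17-26 | T1 26-28 | T5 28-31 | T2 31-41 | T3 41-52 |
Completion: T1=28  T2=41  T3=52  T4=26  T5=31  T6=17
Turnaround (C−A): T1=28  T2=37  T3=50  T4=24  T5=28  T6=14
Turnaround = completion − arrival: T1=28, T2=37, T3=50, T4=24, T5=28, T6=14
Total turnaround = 28 + 37 + 50 + 24 + 28 + 14 = 181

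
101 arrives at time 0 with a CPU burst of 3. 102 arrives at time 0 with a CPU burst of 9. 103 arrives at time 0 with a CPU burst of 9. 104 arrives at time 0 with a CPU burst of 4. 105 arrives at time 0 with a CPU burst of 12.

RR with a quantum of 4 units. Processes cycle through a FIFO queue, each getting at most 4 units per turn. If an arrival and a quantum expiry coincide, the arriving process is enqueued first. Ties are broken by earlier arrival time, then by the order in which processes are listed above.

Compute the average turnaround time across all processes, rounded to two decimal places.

24.00

Timeline: | 101 0-3 | 102 3-7 | 103 7-11 | 104 11-15 | 105 15-19 | 102 19-23 | 103 23-27 | 105 27-31 | 102 31-32 | 103 32-33 | 105 33-37 |
Completion: 101=3  102=32  103=33  104=15  105=37
Turnaround (C−A): 101=3  102=32  103=33  104=15  105=37
Turnaround times: 101=3, 102=32, 103=33, 104=15, 105=37
Average turnaround = (3+32+33+15+37) / 5 = 120/5 = 24.00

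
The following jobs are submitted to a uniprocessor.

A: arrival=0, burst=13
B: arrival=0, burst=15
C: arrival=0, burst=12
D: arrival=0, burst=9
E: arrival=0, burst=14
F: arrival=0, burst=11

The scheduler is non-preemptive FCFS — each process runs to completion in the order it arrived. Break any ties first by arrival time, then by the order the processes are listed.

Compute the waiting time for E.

49

Timeline: | A 0-13 | B 13-28 | C 28-40 | D 40-49 | E 49-63 | F 63-74 |
Completion: A=13  B=28  C=40  D=49  E=63  F=74
Turnaround (C−A): A=13  B=28  C=40  D=49  E=63  F=74
Waiting(E) = turnaround − burst = 63 − 14 = 49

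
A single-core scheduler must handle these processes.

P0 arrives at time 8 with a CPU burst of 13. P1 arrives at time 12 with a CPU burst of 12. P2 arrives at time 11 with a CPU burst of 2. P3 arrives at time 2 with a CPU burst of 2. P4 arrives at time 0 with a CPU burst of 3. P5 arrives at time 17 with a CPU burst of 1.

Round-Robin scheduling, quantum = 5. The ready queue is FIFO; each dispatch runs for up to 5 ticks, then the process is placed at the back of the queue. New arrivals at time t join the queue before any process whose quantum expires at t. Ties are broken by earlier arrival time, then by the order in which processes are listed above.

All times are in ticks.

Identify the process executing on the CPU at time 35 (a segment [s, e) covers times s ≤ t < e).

Timeline: | P4 0-3 | P3 3-5 | idle 5-8 | P0 8-13 | P2 13-15 | P1 15-20 | P0 20-25 | P5 25-26 | P1 26-31 | P0 31-34 | P1 34-36 |
Completion: P0=34  P1=36  P2=15  P3=5  P4=3  P5=26

P1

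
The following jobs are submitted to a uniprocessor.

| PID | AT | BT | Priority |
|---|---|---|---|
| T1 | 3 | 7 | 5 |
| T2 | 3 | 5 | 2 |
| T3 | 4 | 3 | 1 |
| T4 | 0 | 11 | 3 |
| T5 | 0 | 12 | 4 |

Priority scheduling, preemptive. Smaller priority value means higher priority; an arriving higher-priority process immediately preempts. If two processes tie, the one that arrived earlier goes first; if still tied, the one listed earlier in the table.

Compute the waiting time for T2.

Gantt: | T4 0-3 | T2 3-4 | T3 4-7 | T2 7-11 | T4 11-19 | T5 19-31 | T1 31-38 |
Completion: T1=38  T2=11  T3=7  T4=19  T5=31
Turnaround (C−A): T1=35  T2=8  T3=3  T4=19  T5=31
Waiting(T2) = turnaround − burst = 8 − 5 = 3

3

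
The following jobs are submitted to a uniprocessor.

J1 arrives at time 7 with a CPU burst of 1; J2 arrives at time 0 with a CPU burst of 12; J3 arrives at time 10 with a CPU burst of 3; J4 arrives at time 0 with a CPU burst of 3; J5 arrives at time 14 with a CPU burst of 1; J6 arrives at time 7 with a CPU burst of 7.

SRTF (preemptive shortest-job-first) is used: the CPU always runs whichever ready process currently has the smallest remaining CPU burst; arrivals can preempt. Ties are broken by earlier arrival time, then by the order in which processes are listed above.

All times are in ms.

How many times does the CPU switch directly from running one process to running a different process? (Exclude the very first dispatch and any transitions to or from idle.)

8

Gantt: | J4 0-3 | J2 3-7 | J1 7-8 | J6 8-10 | J3 10-13 | J6 13-14 | J5 14-15 | J6 15-19 | J2 19-27 |
Completion: J1=8  J2=27  J3=13  J4=3  J5=15  J6=19
Turnaround (C−A): J1=1  J2=27  J3=3  J4=3  J5=1  J6=12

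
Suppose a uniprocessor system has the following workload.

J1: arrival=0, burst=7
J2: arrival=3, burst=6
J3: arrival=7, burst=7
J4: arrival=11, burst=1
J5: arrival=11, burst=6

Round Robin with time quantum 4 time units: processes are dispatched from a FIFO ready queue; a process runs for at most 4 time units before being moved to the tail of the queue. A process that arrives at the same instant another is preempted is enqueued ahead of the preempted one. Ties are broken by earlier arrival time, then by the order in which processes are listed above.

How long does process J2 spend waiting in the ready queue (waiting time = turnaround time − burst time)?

Gantt: | J1 0-4 | J2 4-8 | J1 8-11 | J3 11-15 | J2 15-17 | J4 17-18 | J5 18-22 | J3 22-25 | J5 25-27 |
Completion: J1=11  J2=17  J3=25  J4=18  J5=27
Waiting(J2) = turnaround − burst = 14 − 6 = 8

8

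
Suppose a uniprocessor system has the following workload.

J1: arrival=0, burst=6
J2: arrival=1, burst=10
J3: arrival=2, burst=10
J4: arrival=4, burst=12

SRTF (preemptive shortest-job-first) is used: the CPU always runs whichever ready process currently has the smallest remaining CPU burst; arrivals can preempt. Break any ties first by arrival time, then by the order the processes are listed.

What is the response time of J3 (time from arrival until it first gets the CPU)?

14

Timeline: | J1 0-6 | J2 6-16 | J3 16-26 | J4 26-38 |
Completion: J1=6  J2=16  J3=26  J4=38
Response(J3) = first start − arrival = 16 − 2 = 14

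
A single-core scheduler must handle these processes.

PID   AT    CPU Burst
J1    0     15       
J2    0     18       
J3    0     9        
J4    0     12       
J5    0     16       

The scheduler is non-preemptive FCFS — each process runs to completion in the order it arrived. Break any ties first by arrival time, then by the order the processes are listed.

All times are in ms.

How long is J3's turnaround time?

Schedule: | J1 0-15 | J2 15-33 | J3 33-42 | J4 42-54 | J5 54-70 |
Completion: J1=15  J2=33  J3=42  J4=54  J5=70
Turnaround (C−A): J1=15  J2=33  J3=42  J4=54  J5=70
Turnaround(J3) = completion − arrival = 42 − 0 = 42

42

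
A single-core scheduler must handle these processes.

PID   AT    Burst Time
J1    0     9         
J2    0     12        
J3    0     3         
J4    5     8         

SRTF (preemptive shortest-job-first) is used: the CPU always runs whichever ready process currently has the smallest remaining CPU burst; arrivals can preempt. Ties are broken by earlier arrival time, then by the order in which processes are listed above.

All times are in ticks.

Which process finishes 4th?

J2

Schedule: | J3 0-3 | J1 3-12 | J4 12-20 | J2 20-32 |
Completion: J1=12  J2=32  J3=3  J4=20
Finish order: J3 → J1 → J4 → J2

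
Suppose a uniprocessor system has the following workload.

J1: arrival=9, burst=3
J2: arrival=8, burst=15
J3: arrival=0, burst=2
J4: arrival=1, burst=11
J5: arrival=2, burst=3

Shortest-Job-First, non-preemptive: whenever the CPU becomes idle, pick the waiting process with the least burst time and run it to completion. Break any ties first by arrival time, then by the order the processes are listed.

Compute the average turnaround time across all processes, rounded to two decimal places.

11.20

Gantt: | J3 0-2 | J5 2-5 | J4 5-16 | J1 16-19 | J2 19-34 |
Completion: J1=19  J2=34  J3=2  J4=16  J5=5
Turnaround times: J1=10, J2=26, J3=2, J4=15, J5=3
Average turnaround = (10+26+2+15+3) / 5 = 56/5 = 11.20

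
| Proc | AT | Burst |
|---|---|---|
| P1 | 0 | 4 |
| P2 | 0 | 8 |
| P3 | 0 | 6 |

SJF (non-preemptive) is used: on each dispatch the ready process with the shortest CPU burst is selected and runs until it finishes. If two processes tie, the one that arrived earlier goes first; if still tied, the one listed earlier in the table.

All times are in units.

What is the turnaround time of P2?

Schedule: | P1 0-4 | P3 4-10 | P2 10-18 |
Completion: P1=4  P2=18  P3=10
Turnaround (C−A): P1=4  P2=18  P3=10
Turnaround(P2) = completion − arrival = 18 − 0 = 18

18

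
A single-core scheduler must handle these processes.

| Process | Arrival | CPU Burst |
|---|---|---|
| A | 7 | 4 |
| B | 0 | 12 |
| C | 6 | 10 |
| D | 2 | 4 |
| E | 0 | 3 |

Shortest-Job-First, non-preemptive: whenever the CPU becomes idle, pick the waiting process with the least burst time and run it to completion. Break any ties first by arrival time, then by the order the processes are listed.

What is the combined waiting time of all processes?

Gantt: | E 0-3 | D 3-7 | A 7-11 | C 11-21 | B 21-33 |
Completion: A=11  B=33  C=21  D=7  E=3
Turnaround (C−A): A=4  B=33  C=15  D=5  E=3
Waiting = turnaround − burst: A=0, B=21, C=5, D=1, E=0
Total waiting = 0 + 21 + 5 + 1 + 0 = 27

27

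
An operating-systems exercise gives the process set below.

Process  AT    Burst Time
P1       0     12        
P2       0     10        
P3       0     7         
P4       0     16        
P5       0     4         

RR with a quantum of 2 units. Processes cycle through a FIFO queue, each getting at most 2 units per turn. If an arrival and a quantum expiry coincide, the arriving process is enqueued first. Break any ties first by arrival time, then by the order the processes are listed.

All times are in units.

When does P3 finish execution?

Timeline: | P1 0-2 | P2 2-4 | P3 4-6 | P4 6-8 | P5 8-10 | P1 10-12 | P2 12-14 | P3 14-16 | P4 16-18 | P5 18-20 | P1 20-22 | P2 22-24 | P3 24-26 | P4 26-28 | P1 28-30 | P2 30-32 | P3 32-33 | P4 33-35 | P1 35-37 | P2 37-39 | P4 39-41 | P1 41-43 | P4 43-49 |
Completion: P1=43  P2=39  P3=33  P4=49  P5=20
Turnaround (C−A): P1=43  P2=39  P3=33  P4=49  P5=20

33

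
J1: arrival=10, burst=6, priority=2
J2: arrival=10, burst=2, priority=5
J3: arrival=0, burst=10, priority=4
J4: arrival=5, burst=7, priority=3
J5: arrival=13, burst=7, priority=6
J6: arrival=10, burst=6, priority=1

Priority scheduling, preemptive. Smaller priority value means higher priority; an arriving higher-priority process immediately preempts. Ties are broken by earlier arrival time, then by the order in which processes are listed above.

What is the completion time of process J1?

22

Schedule: | J3 0-5 | J4 5-10 | J6 10-16 | J1 16-22 | J4 22-24 | J3 24-29 | J2 29-31 | J5 31-38 |
Completion: J1=22  J2=31  J3=29  J4=24  J5=38  J6=16
Turnaround (C−A): J1=12  J2=21  J3=29  J4=19  J5=25  J6=6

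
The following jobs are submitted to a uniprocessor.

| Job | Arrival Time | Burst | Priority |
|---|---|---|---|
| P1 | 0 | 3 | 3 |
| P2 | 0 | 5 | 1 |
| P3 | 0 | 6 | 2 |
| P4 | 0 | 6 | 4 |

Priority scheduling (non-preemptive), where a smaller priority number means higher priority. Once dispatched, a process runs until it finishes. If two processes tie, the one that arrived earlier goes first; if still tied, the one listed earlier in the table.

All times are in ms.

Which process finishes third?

Timeline: | P2 0-5 | P3 5-11 | P1 11-14 | P4 14-20 |
Completion: P1=14  P2=5  P3=11  P4=20
Turnaround (C−A): P1=14  P2=5  P3=11  P4=20
Finish order: P2 → P3 → P1 → P4

P1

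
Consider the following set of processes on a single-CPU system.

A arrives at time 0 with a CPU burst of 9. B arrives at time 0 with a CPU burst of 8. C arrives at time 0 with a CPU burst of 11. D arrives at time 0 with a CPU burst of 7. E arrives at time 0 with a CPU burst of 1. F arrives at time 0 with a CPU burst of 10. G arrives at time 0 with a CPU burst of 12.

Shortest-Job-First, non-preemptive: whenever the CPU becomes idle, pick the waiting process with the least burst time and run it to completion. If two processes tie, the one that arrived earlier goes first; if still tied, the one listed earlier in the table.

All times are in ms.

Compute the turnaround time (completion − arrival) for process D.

Gantt: | E 0-1 | D 1-8 | B 8-16 | A 16-25 | F 25-35 | C 35-46 | G 46-58 |
Completion: A=25  B=16  C=46  D=8  E=1  F=35  G=58
Turnaround (C−A): A=25  B=16  C=46  D=8  E=1  F=35  G=58
Turnaround(D) = completion − arrival = 8 − 0 = 8

8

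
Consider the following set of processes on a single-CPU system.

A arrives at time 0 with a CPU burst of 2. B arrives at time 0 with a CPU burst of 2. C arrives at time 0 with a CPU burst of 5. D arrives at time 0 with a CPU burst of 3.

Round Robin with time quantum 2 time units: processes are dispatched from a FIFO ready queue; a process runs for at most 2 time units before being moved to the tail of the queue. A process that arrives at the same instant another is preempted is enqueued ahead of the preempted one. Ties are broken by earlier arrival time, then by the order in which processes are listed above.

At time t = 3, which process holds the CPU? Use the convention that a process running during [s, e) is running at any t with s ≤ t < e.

B

Gantt: | A 0-2 | B 2-4 | C 4-6 | D 6-8 | C 8-10 | D 10-11 | C 11-12 |
Completion: A=2  B=4  C=12  D=11
Turnaround (C−A): A=2  B=4  C=12  D=11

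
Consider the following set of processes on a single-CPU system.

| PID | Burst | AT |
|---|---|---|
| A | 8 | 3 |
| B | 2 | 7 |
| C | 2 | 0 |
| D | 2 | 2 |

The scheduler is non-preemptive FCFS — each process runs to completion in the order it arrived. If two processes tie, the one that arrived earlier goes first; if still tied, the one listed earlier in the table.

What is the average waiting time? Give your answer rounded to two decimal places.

Schedule: | C 0-2 | D 2-4 | A 4-12 | B 12-14 |
Completion: A=12  B=14  C=2  D=4
Turnaround (C−A): A=9  B=7  C=2  D=2
Waiting times: A=1, B=5, C=0, D=0
Average waiting = (1+5+0+0) / 4 = 6/4 = 1.50

1.50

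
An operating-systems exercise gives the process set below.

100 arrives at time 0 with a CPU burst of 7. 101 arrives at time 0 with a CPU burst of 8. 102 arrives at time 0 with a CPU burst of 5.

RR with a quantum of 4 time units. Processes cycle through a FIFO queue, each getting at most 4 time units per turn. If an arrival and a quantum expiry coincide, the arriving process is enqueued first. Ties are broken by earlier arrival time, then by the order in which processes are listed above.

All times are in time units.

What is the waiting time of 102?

Gantt: | 100 0-4 | 101 4-8 | 102 8-12 | 100 12-15 | 101 15-19 | 102 19-20 |
Completion: 100=15  101=19  102=20
Turnaround (C−A): 100=15  101=19  102=20
Waiting(102) = turnaround − burst = 20 − 5 = 15

15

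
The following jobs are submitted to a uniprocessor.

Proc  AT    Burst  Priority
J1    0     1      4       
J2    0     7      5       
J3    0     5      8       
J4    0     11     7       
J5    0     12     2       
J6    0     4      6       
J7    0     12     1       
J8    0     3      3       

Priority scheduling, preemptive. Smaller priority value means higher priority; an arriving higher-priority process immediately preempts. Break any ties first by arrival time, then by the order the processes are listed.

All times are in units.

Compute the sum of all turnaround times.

Gantt: | J7 0-12 | J5 12-24 | J8 24-27 | J1 27-28 | J2 28-35 | J6 35-39 | J4 39-50 | J3 50-55 |
Completion: J1=28  J2=35  J3=55  J4=50  J5=24  J6=39  J7=12  J8=27
Turnaround (C−A): J1=28  J2=35  J3=55  J4=50  J5=24  J6=39  J7=12  J8=27
Turnaround = completion − arrival: J1=28, J2=35, J3=55, J4=50, J5=24, J6=39, J7=12, J8=27
Total turnaround = 28 + 35 + 55 + 50 + 24 + 39 + 12 + 27 = 270

270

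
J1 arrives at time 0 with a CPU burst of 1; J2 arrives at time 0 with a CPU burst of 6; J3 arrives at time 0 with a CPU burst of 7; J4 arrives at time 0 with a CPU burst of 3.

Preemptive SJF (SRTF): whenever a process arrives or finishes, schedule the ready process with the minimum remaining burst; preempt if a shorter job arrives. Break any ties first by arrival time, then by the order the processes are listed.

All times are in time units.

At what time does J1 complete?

Gantt: | J1 0-1 | J4 1-4 | J2 4-10 | J3 10-17 |
Completion: J1=1  J2=10  J3=17  J4=4
Turnaround (C−A): J1=1  J2=10  J3=17  J4=4

1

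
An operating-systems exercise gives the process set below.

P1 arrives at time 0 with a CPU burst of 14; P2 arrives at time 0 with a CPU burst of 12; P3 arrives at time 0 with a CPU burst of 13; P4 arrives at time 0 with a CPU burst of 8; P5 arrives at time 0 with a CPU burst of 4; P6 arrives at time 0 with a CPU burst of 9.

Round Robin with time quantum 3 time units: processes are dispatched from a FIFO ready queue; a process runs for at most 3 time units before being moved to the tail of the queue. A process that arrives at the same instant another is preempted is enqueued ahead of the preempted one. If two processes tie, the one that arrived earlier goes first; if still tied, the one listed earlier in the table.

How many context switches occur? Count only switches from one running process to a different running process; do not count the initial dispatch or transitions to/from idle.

21

Gantt: | P1 0-3 | P2 3-6 | P3 6-9 | P4 9-12 | P5 12-15 | P6 15-18 | P1 18-21 | P2 21-24 | P3 24-27 | P4 27-30 | P5 30-31 | P6 31-34 | P1 34-37 | P2 37-40 | P3 40-43 | P4 43-45 | P6 45-48 | P1 48-51 | P2 51-54 | P3 54-57 | P1 57-59 | P3 59-60 |
Completion: P1=59  P2=54  P3=60  P4=45  P5=31  P6=48
Turnaround (C−A): P1=59  P2=54  P3=60  P4=45  P5=31  P6=48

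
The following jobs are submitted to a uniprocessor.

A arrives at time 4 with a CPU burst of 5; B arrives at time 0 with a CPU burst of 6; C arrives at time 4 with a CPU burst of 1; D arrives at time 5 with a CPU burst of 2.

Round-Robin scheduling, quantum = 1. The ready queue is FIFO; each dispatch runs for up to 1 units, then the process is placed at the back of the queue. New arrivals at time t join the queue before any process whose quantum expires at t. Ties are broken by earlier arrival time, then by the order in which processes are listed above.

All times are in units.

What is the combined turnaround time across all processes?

Schedule: | B 0-4 | A 4-5 | C 5-6 | B 6-7 | D 7-8 | A 8-9 | B 9-10 | D 10-11 | A 11-14 |
Completion: A=14  B=10  C=6  D=11
Turnaround (C−A): A=10  B=10  C=2  D=6
Turnaround = completion − arrival: A=10, B=10, C=2, D=6
Total turnaround = 10 + 10 + 2 + 6 = 28

28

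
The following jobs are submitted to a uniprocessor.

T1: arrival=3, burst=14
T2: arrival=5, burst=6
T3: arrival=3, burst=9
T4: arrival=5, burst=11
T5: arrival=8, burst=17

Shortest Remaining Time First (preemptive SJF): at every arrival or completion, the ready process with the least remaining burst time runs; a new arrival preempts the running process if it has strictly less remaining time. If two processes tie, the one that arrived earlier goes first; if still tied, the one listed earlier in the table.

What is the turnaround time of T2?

Gantt: | idle 0-3 | T3 3-5 | T2 5-11 | T3 11-18 | T4 18-29 | T1 29-43 | T5 43-60 |
Completion: T1=43  T2=11  T3=18  T4=29  T5=60
Turnaround (C−A): T1=40  T2=6  T3=15  T4=24  T5=52
Turnaround(T2) = completion − arrival = 11 − 5 = 6

6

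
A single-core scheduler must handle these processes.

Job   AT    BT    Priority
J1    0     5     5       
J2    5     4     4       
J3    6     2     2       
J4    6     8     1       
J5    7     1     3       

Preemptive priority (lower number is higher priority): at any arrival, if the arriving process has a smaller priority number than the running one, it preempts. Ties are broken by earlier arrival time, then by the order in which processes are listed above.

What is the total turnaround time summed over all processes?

48

Timeline: | J1 0-5 | J2 5-6 | J4 6-14 | J3 14-16 | J5 16-17 | J2 17-20 |
Completion: J1=5  J2=20  J3=16  J4=14  J5=17
Turnaround (C−A): J1=5  J2=15  J3=10  J4=8  J5=10
Turnaround = completion − arrival: J1=5, J2=15, J3=10, J4=8, J5=10
Total turnaround = 5 + 15 + 10 + 8 + 10 = 48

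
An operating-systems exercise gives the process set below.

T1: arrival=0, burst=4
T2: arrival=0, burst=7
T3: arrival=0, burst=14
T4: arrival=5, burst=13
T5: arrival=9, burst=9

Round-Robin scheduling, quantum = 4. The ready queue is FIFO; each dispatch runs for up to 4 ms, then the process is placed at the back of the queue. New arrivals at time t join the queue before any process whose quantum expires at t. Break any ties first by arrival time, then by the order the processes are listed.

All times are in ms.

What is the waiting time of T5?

Timeline: | T1 0-4 | T2 4-8 | T3 8-12 | T4 12-16 | T2 16-19 | T5 19-23 | T3 23-27 | T4 27-31 | T5 31-35 | T3 35-39 | T4 39-43 | T5 43-44 | T3 44-46 | T4 46-47 |
Completion: T1=4  T2=19  T3=46  T4=47  T5=44
Turnaround (C−A): T1=4  T2=19  T3=46  T4=42  T5=35
Waiting(T5) = turnaround − burst = 35 − 9 = 26

26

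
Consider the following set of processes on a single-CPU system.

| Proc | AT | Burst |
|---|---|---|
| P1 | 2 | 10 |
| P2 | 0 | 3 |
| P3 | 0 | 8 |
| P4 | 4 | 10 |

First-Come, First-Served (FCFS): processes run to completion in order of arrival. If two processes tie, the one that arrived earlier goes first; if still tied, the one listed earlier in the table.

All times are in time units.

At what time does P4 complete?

31

Gantt: | P2 0-3 | P3 3-11 | P1 11-21 | P4 21-31 |
Completion: P1=21  P2=3  P3=11  P4=31
Turnaround (C−A): P1=19  P2=3  P3=11  P4=27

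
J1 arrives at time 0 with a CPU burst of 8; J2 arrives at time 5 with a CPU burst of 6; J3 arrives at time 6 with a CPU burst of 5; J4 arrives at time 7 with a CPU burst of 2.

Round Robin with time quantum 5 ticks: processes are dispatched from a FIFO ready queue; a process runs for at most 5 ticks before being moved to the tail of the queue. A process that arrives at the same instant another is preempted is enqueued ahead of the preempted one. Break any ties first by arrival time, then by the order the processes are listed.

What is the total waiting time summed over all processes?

Gantt: | J1 0-5 | J2 5-10 | J1 10-13 | J3 13-18 | J4 18-20 | J2 20-21 |
Completion: J1=13  J2=21  J3=18  J4=20
Turnaround (C−A): J1=13  J2=16  J3=12  J4=13
Waiting = turnaround − burst: J1=5, J2=10, J3=7, J4=11
Total waiting = 5 + 10 + 7 + 11 = 33

33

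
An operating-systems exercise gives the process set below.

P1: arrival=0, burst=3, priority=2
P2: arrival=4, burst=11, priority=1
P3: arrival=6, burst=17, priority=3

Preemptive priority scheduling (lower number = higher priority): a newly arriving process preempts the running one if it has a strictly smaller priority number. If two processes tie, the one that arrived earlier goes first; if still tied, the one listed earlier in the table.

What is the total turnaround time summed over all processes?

Schedule: | P1 0-3 | idle 3-4 | P2 4-15 | P3 15-32 |
Completion: P1=3  P2=15  P3=32
Turnaround (C−A): P1=3  P2=11  P3=26
Turnaround = completion − arrival: P1=3, P2=11, P3=26
Total turnaround = 3 + 11 + 26 = 40

40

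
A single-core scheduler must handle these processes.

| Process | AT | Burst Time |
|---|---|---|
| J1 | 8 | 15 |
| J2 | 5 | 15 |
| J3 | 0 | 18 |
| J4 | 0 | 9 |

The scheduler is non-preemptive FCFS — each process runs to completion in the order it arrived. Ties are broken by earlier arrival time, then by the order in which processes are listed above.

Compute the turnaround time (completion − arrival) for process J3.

Schedule: | J3 0-18 | J4 18-27 | J2 27-42 | J1 42-57 |
Completion: J1=57  J2=42  J3=18  J4=27
Turnaround (C−A): J1=49  J2=37  J3=18  J4=27
Turnaround(J3) = completion − arrival = 18 − 0 = 18

18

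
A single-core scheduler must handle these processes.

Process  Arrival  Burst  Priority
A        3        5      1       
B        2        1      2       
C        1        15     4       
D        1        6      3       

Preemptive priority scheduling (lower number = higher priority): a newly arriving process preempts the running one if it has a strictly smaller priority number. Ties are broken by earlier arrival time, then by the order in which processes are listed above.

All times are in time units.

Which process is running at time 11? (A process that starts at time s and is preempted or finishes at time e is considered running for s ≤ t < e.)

D

Schedule: | idle 0-1 | D 1-2 | B 2-3 | A 3-8 | D 8-13 | C 13-28 |
Completion: A=8  B=3  C=28  D=13
Turnaround (C−A): A=5  B=1  C=27  D=12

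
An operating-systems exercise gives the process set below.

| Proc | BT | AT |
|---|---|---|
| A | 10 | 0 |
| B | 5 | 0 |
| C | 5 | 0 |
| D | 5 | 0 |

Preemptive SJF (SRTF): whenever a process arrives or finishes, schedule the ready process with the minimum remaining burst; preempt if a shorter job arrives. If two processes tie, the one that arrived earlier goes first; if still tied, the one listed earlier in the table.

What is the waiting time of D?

Timeline: | B 0-5 | C 5-10 | D 10-15 | A 15-25 |
Completion: A=25  B=5  C=10  D=15
Turnaround (C−A): A=25  B=5  C=10  D=15
Waiting(D) = turnaround − burst = 15 − 5 = 10

10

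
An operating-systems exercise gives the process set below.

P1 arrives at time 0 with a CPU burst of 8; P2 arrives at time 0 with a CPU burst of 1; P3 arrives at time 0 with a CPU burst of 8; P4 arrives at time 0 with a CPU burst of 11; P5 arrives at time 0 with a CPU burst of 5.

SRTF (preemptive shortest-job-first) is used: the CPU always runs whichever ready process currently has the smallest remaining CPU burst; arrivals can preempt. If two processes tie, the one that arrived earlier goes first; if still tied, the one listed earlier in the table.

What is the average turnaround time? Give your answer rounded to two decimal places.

Schedule: | P2 0-1 | P5 1-6 | P1 6-14 | P3 14-22 | P4 22-33 |
Completion: P1=14  P2=1  P3=22  P4=33  P5=6
Turnaround (C−A): P1=14  P2=1  P3=22  P4=33  P5=6
Turnaround times: P1=14, P2=1, P3=22, P4=33, P5=6
Average turnaround = (14+1+22+33+6) / 5 = 76/5 = 15.20

15.20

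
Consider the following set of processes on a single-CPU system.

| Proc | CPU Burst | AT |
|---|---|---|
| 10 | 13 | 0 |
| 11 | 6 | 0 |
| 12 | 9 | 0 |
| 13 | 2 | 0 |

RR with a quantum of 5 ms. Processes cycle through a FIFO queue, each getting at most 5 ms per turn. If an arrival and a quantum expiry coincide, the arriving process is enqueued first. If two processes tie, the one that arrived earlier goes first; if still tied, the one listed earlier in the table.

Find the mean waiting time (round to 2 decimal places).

16.75

Timeline: | 10 0-5 | 11 5-10 | 12 10-15 | 13 15-17 | 10 17-22 | 11 22-23 | 12 23-27 | 10 27-30 |
Completion: 10=30  11=23  12=27  13=17
Turnaround (C−A): 10=30  11=23  12=27  13=17
Waiting times: 10=17, 11=17, 12=18, 13=15
Average waiting = (17+17+18+15) / 4 = 67/4 = 16.75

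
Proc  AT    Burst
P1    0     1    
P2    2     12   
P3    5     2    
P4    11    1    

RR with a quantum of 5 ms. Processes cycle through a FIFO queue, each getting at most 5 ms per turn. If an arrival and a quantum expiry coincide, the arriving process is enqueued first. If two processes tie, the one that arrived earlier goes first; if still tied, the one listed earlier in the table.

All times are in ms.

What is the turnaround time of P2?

Schedule: | P1 0-1 | idle 1-2 | P2 2-7 | P3 7-9 | P2 9-14 | P4 14-15 | P2 15-17 |
Completion: P1=1  P2=17  P3=9  P4=15
Turnaround(P2) = completion − arrival = 17 − 2 = 15

15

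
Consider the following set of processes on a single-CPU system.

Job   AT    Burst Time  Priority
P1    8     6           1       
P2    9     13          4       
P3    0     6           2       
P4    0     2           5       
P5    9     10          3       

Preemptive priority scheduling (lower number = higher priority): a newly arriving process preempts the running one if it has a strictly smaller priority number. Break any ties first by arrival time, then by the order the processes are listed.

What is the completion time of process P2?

37

Timeline: | P3 0-6 | P4 6-8 | P1 8-14 | P5 14-24 | P2 24-37 |
Completion: P1=14  P2=37  P3=6  P4=8  P5=24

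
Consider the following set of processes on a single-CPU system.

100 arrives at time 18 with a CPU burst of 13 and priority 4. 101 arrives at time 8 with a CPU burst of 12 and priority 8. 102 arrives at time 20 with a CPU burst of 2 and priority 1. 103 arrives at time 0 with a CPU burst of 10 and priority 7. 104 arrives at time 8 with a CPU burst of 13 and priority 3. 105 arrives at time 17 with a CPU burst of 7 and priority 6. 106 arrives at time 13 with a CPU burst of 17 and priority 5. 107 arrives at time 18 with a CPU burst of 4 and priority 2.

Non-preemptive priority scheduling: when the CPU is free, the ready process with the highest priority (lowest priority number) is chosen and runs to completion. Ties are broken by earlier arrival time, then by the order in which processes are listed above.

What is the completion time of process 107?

Schedule: | 103 0-10 | 104 10-23 | 102 23-25 | 107 25-29 | 100 29-42 | 106 42-59 | 105 59-66 | 101 66-78 |
Completion: 100=42  101=78  102=25  103=10  104=23  105=66  106=59  107=29

29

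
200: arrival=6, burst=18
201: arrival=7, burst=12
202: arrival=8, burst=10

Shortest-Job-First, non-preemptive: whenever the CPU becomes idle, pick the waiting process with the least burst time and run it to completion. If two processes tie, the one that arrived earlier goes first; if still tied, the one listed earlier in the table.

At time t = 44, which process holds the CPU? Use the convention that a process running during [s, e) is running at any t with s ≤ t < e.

Gantt: | idle 0-6 | 200 6-24 | 202 24-34 | 201 34-46 |
Completion: 200=24  201=46  202=34
Turnaround (C−A): 200=18  201=39  202=26

201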